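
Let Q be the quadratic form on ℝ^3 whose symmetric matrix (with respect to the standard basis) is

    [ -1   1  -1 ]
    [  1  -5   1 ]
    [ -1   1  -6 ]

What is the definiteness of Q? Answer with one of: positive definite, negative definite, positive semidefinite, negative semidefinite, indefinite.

Leading principal minors: Δ_1 = -1, Δ_2 = 4, Δ_3 = -20.
The signs alternate starting with Δ_1 < 0, so by Sylvester's criterion Q is negative definite.

negative definite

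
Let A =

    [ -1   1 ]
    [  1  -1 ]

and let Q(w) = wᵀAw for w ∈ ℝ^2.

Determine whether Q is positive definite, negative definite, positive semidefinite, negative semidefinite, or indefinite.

negative semidefinite

For the 2×2 matrix [[-1, 1], [1, -1]]: det = -1·-1 − (1)² = 0, trace = -2.
det = 0 so one eigenvalue is zero; the form is semidefinite with the sign of the trace.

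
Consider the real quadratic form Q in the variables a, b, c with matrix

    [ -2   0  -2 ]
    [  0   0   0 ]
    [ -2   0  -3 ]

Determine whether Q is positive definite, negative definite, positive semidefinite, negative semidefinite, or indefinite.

negative semidefinite

Applying the same elementary operations to the rows and columns of A produces a congruent diagonal matrix with entries -2, 0, -1.
That gives 2 negative, 1 zero pivots.
Hence Q is negative semidefinite.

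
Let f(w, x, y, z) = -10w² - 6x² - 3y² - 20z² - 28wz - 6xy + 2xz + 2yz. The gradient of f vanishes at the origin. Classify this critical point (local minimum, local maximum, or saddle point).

The Hessian at the origin is H = [[-20, 0, 0, -28], [0, -12, -6, 2], [0, -6, -6, 2], [-28, 2, 2, -40]].
Row-reducing H symmetrically gives the diagonal entries -20, -12, -3, -2/15.
So there are 4 negative pivots.
H is negative definite, so the origin is a strict local maximum.

local maximum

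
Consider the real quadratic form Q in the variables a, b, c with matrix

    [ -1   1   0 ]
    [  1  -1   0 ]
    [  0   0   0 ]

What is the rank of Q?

Congruent diagonalization of A (simultaneous row and column reduction) yields pivots -1, 0, 0.
That gives 1 negative, 2 zero pivots.
The rank is the number of nonzero pivots: 1.

1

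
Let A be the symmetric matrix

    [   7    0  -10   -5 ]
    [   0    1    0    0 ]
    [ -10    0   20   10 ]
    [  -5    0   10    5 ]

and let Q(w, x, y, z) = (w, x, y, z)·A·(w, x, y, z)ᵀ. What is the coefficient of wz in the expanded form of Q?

-10

The coefficient of wz is A[1,4] + A[4,1] = 2·(-5) = -10.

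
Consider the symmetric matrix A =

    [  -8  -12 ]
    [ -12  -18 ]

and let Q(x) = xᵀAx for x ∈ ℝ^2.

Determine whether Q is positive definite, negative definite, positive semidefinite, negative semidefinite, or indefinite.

Congruent diagonalization of A (simultaneous row and column reduction) yields pivots -8, 0.
Counting signs: 1 negative, 1 zero.
Hence Q is negative semidefinite.

negative semidefinite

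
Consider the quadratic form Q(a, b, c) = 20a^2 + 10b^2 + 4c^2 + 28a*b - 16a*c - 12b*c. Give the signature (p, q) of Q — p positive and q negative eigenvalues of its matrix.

The symmetric matrix is A = [[20, 14, -8], [14, 10, -6], [-8, -6, 4]].
Applying the same elementary operations to the rows and columns of A produces a congruent diagonal matrix with entries 20, 1/5, 0.
So there are 2 positive, 1 zero pivots.

(2, 0)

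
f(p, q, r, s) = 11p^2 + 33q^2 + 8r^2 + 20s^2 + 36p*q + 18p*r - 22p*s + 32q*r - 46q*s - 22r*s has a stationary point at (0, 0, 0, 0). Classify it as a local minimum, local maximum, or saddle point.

local minimum

The Hessian at the origin is H = [[22, 36, 18, -22], [36, 66, 32, -46], [18, 32, 16, -22], [-22, -46, -22, 40]].
Row-reducing H symmetrically gives the diagonal entries 22, 78/11, 14/39, 24/7.
That gives 4 positive pivots.
H is positive definite, so the origin is a strict local minimum.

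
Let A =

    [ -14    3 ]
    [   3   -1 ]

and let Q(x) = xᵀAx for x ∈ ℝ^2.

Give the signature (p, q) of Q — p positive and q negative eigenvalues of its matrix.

Congruent diagonalization of A (simultaneous row and column reduction) yields pivots -14, -5/14.
So there are 2 negative pivots.

(0, 2)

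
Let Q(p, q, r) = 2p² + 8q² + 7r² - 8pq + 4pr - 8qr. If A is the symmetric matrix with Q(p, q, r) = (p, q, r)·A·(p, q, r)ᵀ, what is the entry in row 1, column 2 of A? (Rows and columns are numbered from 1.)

The coefficient of p·q in Q is -8. For a symmetric A this equals A[1,2] + A[2,1] = 2·A[1,2].
So A[1,2] = -8/2 = -4.

-4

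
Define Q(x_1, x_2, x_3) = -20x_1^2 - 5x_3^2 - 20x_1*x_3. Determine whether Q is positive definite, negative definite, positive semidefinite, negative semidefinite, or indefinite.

negative semidefinite

The associated matrix is A = [[-20, 0, -10], [0, 0, 0], [-10, 0, -5]].
Symmetric row and column elimination reduces A to a congruent diagonal form with pivots -20, 0, 0.
Counting signs: 1 negative, 2 zero.
Hence Q is negative semidefinite.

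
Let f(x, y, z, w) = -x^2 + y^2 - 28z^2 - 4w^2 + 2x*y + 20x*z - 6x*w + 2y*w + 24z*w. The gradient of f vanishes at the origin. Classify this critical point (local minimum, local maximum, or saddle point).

The Hessian at the origin is H = [[-2, 2, 20, -6], [2, 2, 0, 2], [20, 0, -56, 24], [-6, 2, 24, -8]].
Row-reducing H symmetrically gives the diagonal entries -2, 4, 44, 2/11.
So there are 3 positive, 1 negative pivots.
H is indefinite, so the origin is a saddle point.

saddle point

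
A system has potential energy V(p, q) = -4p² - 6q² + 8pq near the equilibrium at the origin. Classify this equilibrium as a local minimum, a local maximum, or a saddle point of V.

local maximum

The Hessian at the origin is H = [[-8, 8], [8, -12]].
det H = -8·-12 − (8)² = 32 > 0 and H[1,1] = -8 < 0, so H is negative definite.
Therefore the origin is a local maximum.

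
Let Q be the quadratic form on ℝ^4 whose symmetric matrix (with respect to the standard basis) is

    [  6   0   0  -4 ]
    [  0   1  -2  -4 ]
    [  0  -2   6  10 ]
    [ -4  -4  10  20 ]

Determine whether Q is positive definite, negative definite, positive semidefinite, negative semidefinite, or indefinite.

indefinite

Symmetric row and column elimination reduces A to a congruent diagonal form with pivots 6, 1, 2, -2/3.
Counting signs: 3 positive, 1 negative.
Hence Q is indefinite.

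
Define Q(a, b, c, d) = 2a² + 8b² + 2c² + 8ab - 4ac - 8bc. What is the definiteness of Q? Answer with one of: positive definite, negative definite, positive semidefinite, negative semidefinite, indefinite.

The symmetric matrix is A = [[2, 4, -2, 0], [4, 8, -4, 0], [-2, -4, 2, 0], [0, 0, 0, 0]].
Symmetric row and column elimination reduces A to a congruent diagonal form with pivots 2, 0, 0, 0.
Counting signs: 1 positive, 3 zero.
Hence Q is positive semidefinite.

positive semidefinite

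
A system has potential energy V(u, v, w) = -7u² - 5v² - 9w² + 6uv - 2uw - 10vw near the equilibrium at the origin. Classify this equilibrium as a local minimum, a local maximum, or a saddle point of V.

The Hessian at the origin is H = [[-14, 6, -2], [6, -10, -10], [-2, -10, -18]].
Symmetric row and column elimination reduces H to a congruent diagonal form with pivots -14, -52/7, -24/13.
Counting signs: 3 negative.
H is negative definite, so the origin is a strict local maximum.

local maximum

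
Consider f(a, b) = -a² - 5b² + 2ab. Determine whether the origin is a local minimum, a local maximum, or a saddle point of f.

The Hessian at the origin is H = [[-2, 2], [2, -10]].
det H = -2·-10 − (2)² = 16 > 0 and H[1,1] = -2 < 0, so H is negative definite.
Therefore the origin is a local maximum.

local maximum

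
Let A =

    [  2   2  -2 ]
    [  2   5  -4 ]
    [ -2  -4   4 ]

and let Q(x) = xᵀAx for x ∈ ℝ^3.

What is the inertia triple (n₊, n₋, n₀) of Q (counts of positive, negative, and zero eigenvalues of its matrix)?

(3, 0, 0)

Row-reducing A symmetrically gives the diagonal entries 2, 3, 2/3.
Counting signs: 3 positive.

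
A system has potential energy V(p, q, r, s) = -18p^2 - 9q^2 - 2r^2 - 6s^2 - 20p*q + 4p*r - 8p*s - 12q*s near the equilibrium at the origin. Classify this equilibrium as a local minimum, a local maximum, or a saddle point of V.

The Hessian at the origin is H = [[-36, -20, 4, -8], [-20, -18, 0, -12], [4, 0, -4, 0], [-8, -12, 0, -12]].
Symmetric row and column elimination reduces H to a congruent diagonal form with pivots -36, -62/9, -88/31, -12/11.
That gives 4 negative pivots.
H is negative definite, so the origin is a strict local maximum.

local maximum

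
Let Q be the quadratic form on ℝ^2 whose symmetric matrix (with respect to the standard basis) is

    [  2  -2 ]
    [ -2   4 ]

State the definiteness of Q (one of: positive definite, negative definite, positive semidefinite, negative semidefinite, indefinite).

Leading principal minors: Δ_1 = 2, Δ_2 = 4.
All leading principal minors are positive, so by Sylvester's criterion Q is positive definite.

positive definite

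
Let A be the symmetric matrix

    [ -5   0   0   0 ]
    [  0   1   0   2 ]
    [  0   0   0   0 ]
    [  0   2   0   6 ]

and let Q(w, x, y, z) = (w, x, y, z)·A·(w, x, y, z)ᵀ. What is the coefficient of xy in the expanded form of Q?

The coefficient of xy is A[2,3] + A[3,2] = 2·0 = 0.

0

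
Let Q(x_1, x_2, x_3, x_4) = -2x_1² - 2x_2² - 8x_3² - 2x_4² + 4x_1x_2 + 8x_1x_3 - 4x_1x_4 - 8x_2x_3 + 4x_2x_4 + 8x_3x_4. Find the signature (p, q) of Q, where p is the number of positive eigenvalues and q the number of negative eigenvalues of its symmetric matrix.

(0, 1)

Write A = [[-2, 2, 4, -2], [2, -2, -4, 2], [4, -4, -8, 4], [-2, 2, 4, -2]].
Congruent diagonalization of A (simultaneous row and column reduction) yields pivots -2, 0, 0, 0.
Counting signs: 1 negative, 3 zero.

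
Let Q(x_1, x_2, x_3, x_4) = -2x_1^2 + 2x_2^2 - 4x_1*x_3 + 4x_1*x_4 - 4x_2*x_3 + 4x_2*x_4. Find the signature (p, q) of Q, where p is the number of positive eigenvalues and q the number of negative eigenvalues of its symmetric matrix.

(1, 1)

The associated matrix is A = [[-2, 0, -2, 2], [0, 2, -2, 2], [-2, -2, 0, 0], [2, 2, 0, 0]].
Congruent diagonalization of A (simultaneous row and column reduction) yields pivots -2, 2, 0, 0.
Counting signs: 1 positive, 1 negative, 2 zero.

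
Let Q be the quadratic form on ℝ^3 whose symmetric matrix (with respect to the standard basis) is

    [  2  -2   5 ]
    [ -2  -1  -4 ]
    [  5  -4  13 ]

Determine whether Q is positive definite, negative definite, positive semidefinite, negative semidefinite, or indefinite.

Row-reducing A symmetrically gives the diagonal entries 2, -3, 5/6.
That gives 2 positive, 1 negative pivots.
Hence Q is indefinite.

indefinite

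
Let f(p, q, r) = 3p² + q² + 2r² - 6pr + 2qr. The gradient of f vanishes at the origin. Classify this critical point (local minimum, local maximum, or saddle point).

saddle point

The Hessian at the origin is H = [[6, 0, -6], [0, 2, 2], [-6, 2, 4]].
Row-reducing H symmetrically gives the diagonal entries 6, 2, -4.
So there are 2 positive, 1 negative pivots.
H is indefinite, so the origin is a saddle point.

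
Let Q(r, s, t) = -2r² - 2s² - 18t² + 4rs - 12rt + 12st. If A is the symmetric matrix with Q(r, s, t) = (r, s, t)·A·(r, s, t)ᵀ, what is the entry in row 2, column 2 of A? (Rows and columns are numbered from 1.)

-2

The coefficient of s² in Q is -2, and that is exactly A[2,2].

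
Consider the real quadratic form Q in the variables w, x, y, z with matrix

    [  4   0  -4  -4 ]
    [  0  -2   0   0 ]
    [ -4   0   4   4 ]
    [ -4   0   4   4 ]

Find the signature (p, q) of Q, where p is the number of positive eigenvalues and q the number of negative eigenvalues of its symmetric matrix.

Symmetric row and column elimination reduces A to a congruent diagonal form with pivots 4, -2, 0, 0.
Counting signs: 1 positive, 1 negative, 2 zero.

(1, 1)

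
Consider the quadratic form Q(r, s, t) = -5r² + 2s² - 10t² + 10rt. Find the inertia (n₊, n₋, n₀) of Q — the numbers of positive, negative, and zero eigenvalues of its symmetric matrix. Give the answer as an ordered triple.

Write A = [[-5, 0, 5], [0, 2, 0], [5, 0, -10]].
Symmetric row and column elimination reduces A to a congruent diagonal form with pivots -5, 2, -5.
That gives 1 positive, 2 negative pivots.

(1, 2, 0)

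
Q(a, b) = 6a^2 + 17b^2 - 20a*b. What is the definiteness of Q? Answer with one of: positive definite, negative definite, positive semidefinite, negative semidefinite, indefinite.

The symmetric matrix of Q is [[6, -10], [-10, 17]].
For the 2×2 matrix [[6, -10], [-10, 17]]: det = 6·17 − (-10)² = 2, trace = 23.
det > 0 so both eigenvalues share the sign of the trace; trace = 23 > 0 ⇒ both positive.

positive definite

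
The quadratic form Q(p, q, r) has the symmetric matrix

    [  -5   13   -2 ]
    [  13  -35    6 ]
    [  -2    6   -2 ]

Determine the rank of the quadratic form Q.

3

Symmetric row and column elimination reduces A to a congruent diagonal form with pivots -5, -6/5, -2/3.
Counting signs: 3 negative.
The rank is the number of nonzero pivots: 3.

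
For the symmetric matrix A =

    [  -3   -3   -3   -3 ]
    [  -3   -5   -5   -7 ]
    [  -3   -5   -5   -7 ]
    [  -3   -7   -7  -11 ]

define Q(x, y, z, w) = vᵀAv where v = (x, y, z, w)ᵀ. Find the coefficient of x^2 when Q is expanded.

-3

The coefficient of x^2 is the diagonal entry A[1,1] = -3.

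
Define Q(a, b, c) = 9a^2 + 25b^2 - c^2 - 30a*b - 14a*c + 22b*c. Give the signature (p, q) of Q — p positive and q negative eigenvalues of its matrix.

(2, 1)

The symmetric matrix is A = [[9, -15, -7], [-15, 25, 11], [-7, 11, -1]].
By Sylvester's law of inertia any congruent diagonalization of A has 2 positive, 1 negative and 0 zero entries.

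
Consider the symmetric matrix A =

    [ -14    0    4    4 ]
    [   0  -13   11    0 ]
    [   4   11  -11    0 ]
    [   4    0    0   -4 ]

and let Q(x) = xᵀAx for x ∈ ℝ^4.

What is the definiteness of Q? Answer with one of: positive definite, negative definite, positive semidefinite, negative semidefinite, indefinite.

Leading principal minors: Δ_1 = -14, Δ_2 = 182, Δ_3 = -100, Δ_4 = 48.
The signs alternate starting with Δ_1 < 0, so by Sylvester's criterion Q is negative definite.

negative definite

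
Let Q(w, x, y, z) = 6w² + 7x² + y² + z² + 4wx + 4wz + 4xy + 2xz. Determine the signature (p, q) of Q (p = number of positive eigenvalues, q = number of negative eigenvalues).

(4, 0)

Write A = [[6, 2, 0, 2], [2, 7, 2, 1], [0, 2, 1, 0], [2, 1, 0, 1]].
Symmetric row and column elimination reduces A to a congruent diagonal form with pivots 6, 19/3, 7/19, 2/7.
Counting signs: 4 positive.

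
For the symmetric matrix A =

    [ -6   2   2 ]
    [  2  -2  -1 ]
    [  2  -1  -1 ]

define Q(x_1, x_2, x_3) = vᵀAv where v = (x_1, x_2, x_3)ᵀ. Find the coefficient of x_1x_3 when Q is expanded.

The coefficient of x_1x_3 is A[1,3] + A[3,1] = 2·2 = 4.

4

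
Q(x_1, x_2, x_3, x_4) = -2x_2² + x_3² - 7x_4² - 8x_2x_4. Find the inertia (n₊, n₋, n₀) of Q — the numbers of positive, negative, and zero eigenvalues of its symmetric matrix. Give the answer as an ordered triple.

Write A = [[0, 0, 0, 0], [0, -2, 0, -4], [0, 0, 1, 0], [0, -4, 0, -7]].
Applying the same elementary operations to the rows and columns of A produces a congruent diagonal matrix with entries 0, -2, 1, 1.
That gives 2 positive, 1 negative, 1 zero pivots.

(2, 1, 1)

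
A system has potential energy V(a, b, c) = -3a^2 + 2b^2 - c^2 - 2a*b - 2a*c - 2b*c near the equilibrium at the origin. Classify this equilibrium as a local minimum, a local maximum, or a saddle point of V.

saddle point

The Hessian at the origin is H = [[-6, -2, -2], [-2, 4, -2], [-2, -2, -2]].
Applying the same elementary operations to the rows and columns of H produces a congruent diagonal matrix with entries -6, 14/3, -12/7.
Counting signs: 1 positive, 2 negative.
H is indefinite, so the origin is a saddle point.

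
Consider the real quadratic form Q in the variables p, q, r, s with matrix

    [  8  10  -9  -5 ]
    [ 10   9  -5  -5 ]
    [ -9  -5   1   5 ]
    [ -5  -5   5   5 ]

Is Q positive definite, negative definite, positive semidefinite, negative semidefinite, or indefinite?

An LDLᵀ factorisation of A has diagonal entries 8, -7/2, 57/28, 20/19.
That gives 3 positive, 1 negative pivots.
Hence Q is indefinite.

indefinite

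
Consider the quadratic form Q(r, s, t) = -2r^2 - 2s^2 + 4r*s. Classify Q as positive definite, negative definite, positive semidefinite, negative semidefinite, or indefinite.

negative semidefinite

The associated matrix is A = [[-2, 2, 0], [2, -2, 0], [0, 0, 0]].
Applying the same elementary operations to the rows and columns of A produces a congruent diagonal matrix with entries -2, 0, 0.
So there are 1 negative, 2 zero pivots.
Hence Q is negative semidefinite.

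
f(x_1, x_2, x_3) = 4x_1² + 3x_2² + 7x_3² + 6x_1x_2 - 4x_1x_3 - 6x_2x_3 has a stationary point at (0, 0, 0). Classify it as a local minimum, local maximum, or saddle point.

local minimum

The Hessian at the origin is H = [[8, 6, -4], [6, 6, -6], [-4, -6, 14]].
An LDLᵀ factorisation of H has diagonal entries 8, 3/2, 6.
So there are 3 positive pivots.
H is positive definite, so the origin is a strict local minimum.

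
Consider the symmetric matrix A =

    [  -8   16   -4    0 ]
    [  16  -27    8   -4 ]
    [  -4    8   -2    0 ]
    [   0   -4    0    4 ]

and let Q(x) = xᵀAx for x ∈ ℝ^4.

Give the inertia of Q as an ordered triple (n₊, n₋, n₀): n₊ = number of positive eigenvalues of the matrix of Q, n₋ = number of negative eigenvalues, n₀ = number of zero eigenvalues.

(2, 1, 1)

Row-reducing A symmetrically gives the diagonal entries -8, 5, 0, 4/5.
Counting signs: 2 positive, 1 negative, 1 zero.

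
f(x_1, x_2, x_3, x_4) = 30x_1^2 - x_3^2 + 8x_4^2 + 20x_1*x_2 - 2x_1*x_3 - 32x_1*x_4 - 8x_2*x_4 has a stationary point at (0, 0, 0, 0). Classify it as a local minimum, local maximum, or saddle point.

saddle point

The Hessian at the origin is H = [[60, 20, -2, -32], [20, 0, 0, -8], [-2, 0, -2, 0], [-32, -8, 0, 16]].
Symmetric row and column elimination reduces H to a congruent diagonal form with pivots 60, -20/3, -2, 8/25.
Counting signs: 2 positive, 2 negative.
H is indefinite, so the origin is a saddle point.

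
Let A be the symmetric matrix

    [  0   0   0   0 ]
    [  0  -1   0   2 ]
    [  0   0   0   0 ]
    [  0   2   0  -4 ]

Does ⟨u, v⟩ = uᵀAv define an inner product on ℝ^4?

no

Symmetric row and column elimination reduces A to a congruent diagonal form with pivots 0, -1, 0, 0.
So there are 1 negative, 3 zero pivots.
Hence Q is negative semidefinite.
⟨·,·⟩ is an inner product exactly when A is positive definite.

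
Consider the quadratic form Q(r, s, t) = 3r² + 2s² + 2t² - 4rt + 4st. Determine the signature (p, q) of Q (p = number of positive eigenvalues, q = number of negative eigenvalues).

(2, 1)

The associated matrix is A = [[3, 0, -2], [0, 2, 2], [-2, 2, 2]].
Row-reducing A symmetrically gives the diagonal entries 3, 2, -4/3.
That gives 2 positive, 1 negative pivots.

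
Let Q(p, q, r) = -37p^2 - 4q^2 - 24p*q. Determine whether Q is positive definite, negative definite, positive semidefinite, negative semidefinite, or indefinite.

negative semidefinite

The symmetric matrix is A = [[-37, -12, 0], [-12, -4, 0], [0, 0, 0]].
Row-reducing A symmetrically gives the diagonal entries -37, -4/37, 0.
So there are 2 negative, 1 zero pivots.
Hence Q is negative semidefinite.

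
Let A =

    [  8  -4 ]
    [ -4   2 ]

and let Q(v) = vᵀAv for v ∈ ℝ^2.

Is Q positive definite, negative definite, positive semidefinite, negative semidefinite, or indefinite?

Symmetric row and column elimination reduces A to a congruent diagonal form with pivots 8, 0.
That gives 1 positive, 1 zero pivots.
Hence Q is positive semidefinite.

positive semidefinite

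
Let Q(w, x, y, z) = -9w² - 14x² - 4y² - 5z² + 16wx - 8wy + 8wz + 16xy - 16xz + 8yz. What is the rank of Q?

The associated matrix is A = [[-9, 8, -4, 4], [8, -14, 8, -8], [-4, 8, -4, 4], [4, -8, 4, -5]].
An LDLᵀ factorisation of A has diagonal entries -9, -62/9, 20/31, -1.
That gives 1 positive, 3 negative pivots.
The rank is the number of nonzero pivots: 4.

4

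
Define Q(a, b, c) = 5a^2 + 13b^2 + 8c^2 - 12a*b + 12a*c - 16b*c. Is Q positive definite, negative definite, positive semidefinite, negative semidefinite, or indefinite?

The symmetric matrix of Q is A = [[5, -6, 6], [-6, 13, -8], [6, -8, 8]].
Leading principal minors: Δ_1 = 5, Δ_2 = 29, Δ_3 = 20.
All leading principal minors are positive, so by Sylvester's criterion Q is positive definite.

positive definite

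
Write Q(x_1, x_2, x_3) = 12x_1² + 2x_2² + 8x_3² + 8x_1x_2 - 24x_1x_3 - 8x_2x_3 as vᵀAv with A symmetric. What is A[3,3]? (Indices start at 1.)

8

The coefficient of x_3² in Q is 8, and that is exactly A[3,3].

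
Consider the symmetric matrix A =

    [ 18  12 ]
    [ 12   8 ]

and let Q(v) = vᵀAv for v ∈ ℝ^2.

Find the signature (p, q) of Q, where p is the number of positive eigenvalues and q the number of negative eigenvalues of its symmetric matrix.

(1, 0)

Congruent diagonalization of A (simultaneous row and column reduction) yields pivots 18, 0.
That gives 1 positive, 1 zero pivots.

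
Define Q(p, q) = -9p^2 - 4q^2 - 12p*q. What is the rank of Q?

1

The associated matrix is A = [[-9, -6], [-6, -4]].
Applying the same elementary operations to the rows and columns of A produces a congruent diagonal matrix with entries -9, 0.
That gives 1 negative, 1 zero pivots.
The rank is the number of nonzero pivots: 1.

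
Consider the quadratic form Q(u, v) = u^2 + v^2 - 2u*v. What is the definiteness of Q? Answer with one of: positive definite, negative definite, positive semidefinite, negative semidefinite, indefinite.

The associated matrix is A = [[1, -1], [-1, 1]].
Symmetric row and column elimination reduces A to a congruent diagonal form with pivots 1, 0.
Counting signs: 1 positive, 1 zero.
Hence Q is positive semidefinite.

positive semidefinite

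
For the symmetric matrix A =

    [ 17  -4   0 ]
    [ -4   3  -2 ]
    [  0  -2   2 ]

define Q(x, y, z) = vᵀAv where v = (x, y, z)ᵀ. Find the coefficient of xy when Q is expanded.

-8

The coefficient of xy is A[1,2] + A[2,1] = 2·(-4) = -8.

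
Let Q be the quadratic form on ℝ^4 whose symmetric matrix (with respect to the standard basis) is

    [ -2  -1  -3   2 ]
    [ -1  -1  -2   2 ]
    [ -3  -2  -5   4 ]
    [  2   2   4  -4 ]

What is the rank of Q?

2

Applying the same elementary operations to the rows and columns of A produces a congruent diagonal matrix with entries -2, -1/2, 0, 0.
Counting signs: 2 negative, 2 zero.
The rank is the number of nonzero pivots: 2.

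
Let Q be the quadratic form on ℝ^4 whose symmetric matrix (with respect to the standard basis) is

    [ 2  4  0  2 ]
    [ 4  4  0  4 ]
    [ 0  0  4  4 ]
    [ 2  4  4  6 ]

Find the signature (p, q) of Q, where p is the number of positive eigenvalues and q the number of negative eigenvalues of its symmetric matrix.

(2, 1)

Applying the same elementary operations to the rows and columns of A produces a congruent diagonal matrix with entries 2, -4, 4, 0.
That gives 2 positive, 1 negative, 1 zero pivots.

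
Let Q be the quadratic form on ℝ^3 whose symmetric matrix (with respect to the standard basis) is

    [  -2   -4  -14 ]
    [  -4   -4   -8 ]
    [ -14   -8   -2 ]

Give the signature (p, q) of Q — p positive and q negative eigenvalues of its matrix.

(1, 2)

Symmetric row and column elimination reduces A to a congruent diagonal form with pivots -2, 4, -4.
So there are 1 positive, 2 negative pivots.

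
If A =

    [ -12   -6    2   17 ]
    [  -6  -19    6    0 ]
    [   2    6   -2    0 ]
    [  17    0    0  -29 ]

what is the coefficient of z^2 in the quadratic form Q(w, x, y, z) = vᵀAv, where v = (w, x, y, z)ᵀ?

-29

The coefficient of z^2 is the diagonal entry A[4,4] = -29.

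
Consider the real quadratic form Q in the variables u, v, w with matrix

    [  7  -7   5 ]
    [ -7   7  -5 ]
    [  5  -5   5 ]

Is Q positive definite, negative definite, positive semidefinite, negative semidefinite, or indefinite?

positive semidefinite

Congruent diagonalization of A (simultaneous row and column reduction) yields pivots 7, 0, 10/7.
So there are 2 positive, 1 zero pivots.
Hence Q is positive semidefinite.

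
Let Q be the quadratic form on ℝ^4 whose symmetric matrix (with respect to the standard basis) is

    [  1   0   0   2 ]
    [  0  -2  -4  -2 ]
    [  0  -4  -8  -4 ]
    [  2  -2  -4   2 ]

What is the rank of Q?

2

Row-reducing A symmetrically gives the diagonal entries 1, -2, 0, 0.
Counting signs: 1 positive, 1 negative, 2 zero.
The rank is the number of nonzero pivots: 2.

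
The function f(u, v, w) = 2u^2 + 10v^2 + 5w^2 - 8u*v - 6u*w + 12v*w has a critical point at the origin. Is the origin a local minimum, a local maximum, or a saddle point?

The Hessian at the origin is H = [[4, -8, -6], [-8, 20, 12], [-6, 12, 10]].
Applying the same elementary operations to the rows and columns of H produces a congruent diagonal matrix with entries 4, 4, 1.
That gives 3 positive pivots.
H is positive definite, so the origin is a strict local minimum.

local minimum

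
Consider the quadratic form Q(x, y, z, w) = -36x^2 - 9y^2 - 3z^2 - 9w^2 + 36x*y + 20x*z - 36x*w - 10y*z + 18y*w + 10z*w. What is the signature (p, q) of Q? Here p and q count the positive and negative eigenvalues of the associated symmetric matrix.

Write A = [[-36, 18, 10, -18], [18, -9, -5, 9], [10, -5, -3, 5], [-18, 9, 5, -9]].
Applying the same elementary operations to the rows and columns of A produces a congruent diagonal matrix with entries -36, 0, -2/9, 0.
Counting signs: 2 negative, 2 zero.

(0, 2)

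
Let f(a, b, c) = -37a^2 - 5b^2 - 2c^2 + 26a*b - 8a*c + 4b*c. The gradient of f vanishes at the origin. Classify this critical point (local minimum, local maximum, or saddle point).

local maximum

The Hessian at the origin is H = [[-74, 26, -8], [26, -10, 4], [-8, 4, -4]].
Row-reducing H symmetrically gives the diagonal entries -74, -32/37, -3/2.
So there are 3 negative pivots.
H is negative definite, so the origin is a strict local maximum.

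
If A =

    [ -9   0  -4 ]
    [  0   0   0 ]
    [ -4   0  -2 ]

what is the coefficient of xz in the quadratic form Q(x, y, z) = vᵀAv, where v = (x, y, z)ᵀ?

-8

The coefficient of xz is A[1,3] + A[3,1] = 2·(-4) = -8.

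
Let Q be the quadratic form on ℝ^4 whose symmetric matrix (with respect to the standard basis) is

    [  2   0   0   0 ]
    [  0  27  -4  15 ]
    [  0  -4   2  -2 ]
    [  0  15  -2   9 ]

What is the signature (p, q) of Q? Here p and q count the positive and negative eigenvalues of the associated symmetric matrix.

(4, 0)

Applying the same elementary operations to the rows and columns of A produces a congruent diagonal matrix with entries 2, 27, 38/27, 12/19.
That gives 4 positive pivots.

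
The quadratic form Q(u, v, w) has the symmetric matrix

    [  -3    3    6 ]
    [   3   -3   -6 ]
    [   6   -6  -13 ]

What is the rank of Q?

Row-reducing A symmetrically gives the diagonal entries -3, 0, -1.
So there are 2 negative, 1 zero pivots.
The rank is the number of nonzero pivots: 2.

2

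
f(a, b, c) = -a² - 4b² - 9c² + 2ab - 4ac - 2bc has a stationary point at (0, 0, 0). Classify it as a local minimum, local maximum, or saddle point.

The Hessian at the origin is H = [[-2, 2, -4], [2, -8, -2], [-4, -2, -18]].
An LDLᵀ factorisation of H has diagonal entries -2, -6, -4.
So there are 3 negative pivots.
H is negative definite, so the origin is a strict local maximum.

local maximum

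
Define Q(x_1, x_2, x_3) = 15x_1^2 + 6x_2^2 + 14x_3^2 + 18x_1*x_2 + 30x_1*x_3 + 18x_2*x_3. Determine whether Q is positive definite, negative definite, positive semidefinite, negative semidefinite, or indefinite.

indefinite

The symmetric matrix is A = [[15, 9, 15], [9, 6, 9], [15, 9, 14]].
An LDLᵀ factorisation of A has diagonal entries 15, 3/5, -1.
That gives 2 positive, 1 negative pivots.
Hence Q is indefinite.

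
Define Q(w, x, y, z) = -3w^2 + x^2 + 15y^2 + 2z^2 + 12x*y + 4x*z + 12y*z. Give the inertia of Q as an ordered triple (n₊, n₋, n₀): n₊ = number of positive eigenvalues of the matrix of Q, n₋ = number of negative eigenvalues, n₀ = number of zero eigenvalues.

The symmetric matrix is A = [[-3, 0, 0, 0], [0, 1, 6, 2], [0, 6, 15, 6], [0, 2, 6, 2]].
An LDLᵀ factorisation of A has diagonal entries -3, 1, -21, -2/7.
That gives 1 positive, 3 negative pivots.

(1, 3, 0)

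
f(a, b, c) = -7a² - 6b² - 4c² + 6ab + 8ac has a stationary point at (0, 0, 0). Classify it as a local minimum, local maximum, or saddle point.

local maximum

The Hessian at the origin is H = [[-14, 6, 8], [6, -12, 0], [8, 0, -8]].
An LDLᵀ factorisation of H has diagonal entries -14, -66/7, -24/11.
So there are 3 negative pivots.
H is negative definite, so the origin is a strict local maximum.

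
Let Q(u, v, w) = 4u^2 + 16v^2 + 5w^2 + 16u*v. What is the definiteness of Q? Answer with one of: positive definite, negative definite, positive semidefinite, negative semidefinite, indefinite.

positive semidefinite

The associated matrix is A = [[4, 8, 0], [8, 16, 0], [0, 0, 5]].
Row-reducing A symmetrically gives the diagonal entries 4, 0, 5.
Counting signs: 2 positive, 1 zero.
Hence Q is positive semidefinite.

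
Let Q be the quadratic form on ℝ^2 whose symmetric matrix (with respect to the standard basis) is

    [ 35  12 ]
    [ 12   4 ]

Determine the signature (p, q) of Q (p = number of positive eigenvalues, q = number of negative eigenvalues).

Row-reducing A symmetrically gives the diagonal entries 35, -4/35.
That gives 1 positive, 1 negative pivots.

(1, 1)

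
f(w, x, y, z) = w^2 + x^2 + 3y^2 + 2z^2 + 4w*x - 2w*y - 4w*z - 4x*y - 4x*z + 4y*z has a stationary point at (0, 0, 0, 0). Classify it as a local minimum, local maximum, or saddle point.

The Hessian at the origin is H = [[2, 4, -2, -4], [4, 2, -4, -4], [-2, -4, 6, 4], [-4, -4, 4, 4]].
Symmetric row and column elimination reduces H to a congruent diagonal form with pivots 2, -6, 4, -4/3.
So there are 2 positive, 2 negative pivots.
H is indefinite, so the origin is a saddle point.

saddle point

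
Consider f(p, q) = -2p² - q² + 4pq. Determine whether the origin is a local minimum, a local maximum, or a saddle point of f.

saddle point

The Hessian at the origin is H = [[-4, 4], [4, -2]].
det H = -4·-2 − (4)² = -8 < 0, so H is indefinite.
Therefore the origin is a saddle point.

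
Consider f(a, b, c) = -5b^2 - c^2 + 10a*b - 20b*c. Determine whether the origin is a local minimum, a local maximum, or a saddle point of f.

saddle point

The Hessian at the origin is H = [[0, 10, 0], [10, -10, -20], [0, -20, -2]].
H is indefinite, so the origin is a saddle point.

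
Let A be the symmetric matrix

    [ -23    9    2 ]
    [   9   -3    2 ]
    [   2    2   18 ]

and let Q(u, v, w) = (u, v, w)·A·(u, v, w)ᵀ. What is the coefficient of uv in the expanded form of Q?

18

The coefficient of uv is A[1,2] + A[2,1] = 2·9 = 18.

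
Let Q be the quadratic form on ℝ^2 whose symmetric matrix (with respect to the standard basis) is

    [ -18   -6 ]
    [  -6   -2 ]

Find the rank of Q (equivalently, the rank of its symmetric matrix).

Row-reducing A symmetrically gives the diagonal entries -18, 0.
That gives 1 negative, 1 zero pivots.
The rank is the number of nonzero pivots: 1.

1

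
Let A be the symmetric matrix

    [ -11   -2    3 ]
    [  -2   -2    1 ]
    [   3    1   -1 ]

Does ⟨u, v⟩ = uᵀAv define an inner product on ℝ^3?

no

Leading principal minors: Δ_1 = -11, Δ_2 = 18, Δ_3 = -1.
The signs alternate starting with Δ_1 < 0, so by Sylvester's criterion Q is negative definite.
⟨·,·⟩ is an inner product exactly when A is positive definite.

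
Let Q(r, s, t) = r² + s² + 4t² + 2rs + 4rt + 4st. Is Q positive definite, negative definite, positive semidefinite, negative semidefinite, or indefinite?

The symmetric matrix is A = [[1, 1, 2], [1, 1, 2], [2, 2, 4]].
Applying the same elementary operations to the rows and columns of A produces a congruent diagonal matrix with entries 1, 0, 0.
Counting signs: 1 positive, 2 zero.
Hence Q is positive semidefinite.

positive semidefinite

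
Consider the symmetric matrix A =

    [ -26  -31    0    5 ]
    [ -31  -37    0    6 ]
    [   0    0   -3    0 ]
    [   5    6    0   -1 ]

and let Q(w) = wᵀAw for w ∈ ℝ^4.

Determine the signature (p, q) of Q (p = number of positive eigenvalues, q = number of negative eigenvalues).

Applying the same elementary operations to the rows and columns of A produces a congruent diagonal matrix with entries -26, -1/26, -3, 0.
Counting signs: 3 negative, 1 zero.

(0, 3)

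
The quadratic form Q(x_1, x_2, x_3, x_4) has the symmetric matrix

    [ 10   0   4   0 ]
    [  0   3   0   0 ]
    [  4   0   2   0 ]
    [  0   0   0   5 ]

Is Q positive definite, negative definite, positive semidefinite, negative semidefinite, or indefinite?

positive definite

Leading principal minors: Δ_1 = 10, Δ_2 = 30, Δ_3 = 12, Δ_4 = 60.
All leading principal minors are positive, so by Sylvester's criterion Q is positive definite.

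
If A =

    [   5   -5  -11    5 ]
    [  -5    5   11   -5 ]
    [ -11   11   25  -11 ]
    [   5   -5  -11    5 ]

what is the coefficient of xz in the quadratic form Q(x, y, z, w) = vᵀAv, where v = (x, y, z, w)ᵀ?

The coefficient of xz is A[1,3] + A[3,1] = 2·(-11) = -22.

-22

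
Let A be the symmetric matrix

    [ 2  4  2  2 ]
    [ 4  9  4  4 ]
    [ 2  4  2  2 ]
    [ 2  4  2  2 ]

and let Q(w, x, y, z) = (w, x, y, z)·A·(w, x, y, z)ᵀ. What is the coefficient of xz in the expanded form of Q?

8

The coefficient of xz is A[2,4] + A[4,2] = 2·4 = 8.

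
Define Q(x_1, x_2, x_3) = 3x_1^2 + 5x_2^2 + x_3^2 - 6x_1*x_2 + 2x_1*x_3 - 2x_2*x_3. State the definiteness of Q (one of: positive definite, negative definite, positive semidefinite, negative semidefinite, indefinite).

The symmetric matrix of Q is A = [[3, -3, 1], [-3, 5, -1], [1, -1, 1]].
Leading principal minors: Δ_1 = 3, Δ_2 = 6, Δ_3 = 4.
All leading principal minors are positive, so by Sylvester's criterion Q is positive definite.

positive definite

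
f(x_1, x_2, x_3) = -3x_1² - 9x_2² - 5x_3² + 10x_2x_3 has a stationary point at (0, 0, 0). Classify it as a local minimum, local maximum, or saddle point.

The Hessian at the origin is H = [[-6, 0, 0], [0, -18, 10], [0, 10, -10]].
Applying the same elementary operations to the rows and columns of H produces a congruent diagonal matrix with entries -6, -18, -40/9.
That gives 3 negative pivots.
H is negative definite, so the origin is a strict local maximum.

local maximum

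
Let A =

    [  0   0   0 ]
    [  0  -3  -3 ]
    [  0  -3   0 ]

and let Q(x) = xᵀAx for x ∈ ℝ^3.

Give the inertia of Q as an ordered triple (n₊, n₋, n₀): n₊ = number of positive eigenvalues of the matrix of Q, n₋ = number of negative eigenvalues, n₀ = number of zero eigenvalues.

(1, 1, 1)

Applying the same elementary operations to the rows and columns of A produces a congruent diagonal matrix with entries 0, -3, 3.
So there are 1 positive, 1 negative, 1 zero pivots.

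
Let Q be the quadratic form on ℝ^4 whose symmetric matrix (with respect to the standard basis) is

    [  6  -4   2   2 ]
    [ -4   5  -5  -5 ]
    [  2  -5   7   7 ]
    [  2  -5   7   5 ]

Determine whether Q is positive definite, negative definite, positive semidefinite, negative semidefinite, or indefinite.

An LDLᵀ factorisation of A has diagonal entries 6, 7/3, 4/7, -2.
So there are 3 positive, 1 negative pivots.
Hence Q is indefinite.

indefinite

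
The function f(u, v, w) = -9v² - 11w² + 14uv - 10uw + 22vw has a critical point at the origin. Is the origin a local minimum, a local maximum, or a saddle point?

The Hessian at the origin is H = [[0, 14, -10], [14, -18, 22], [-10, 22, -22]].
H is indefinite, so the origin is a saddle point.

saddle point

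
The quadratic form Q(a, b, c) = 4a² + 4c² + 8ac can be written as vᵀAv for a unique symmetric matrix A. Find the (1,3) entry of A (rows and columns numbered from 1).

4

The coefficient of a·c in Q is 8. For a symmetric A this equals A[1,3] + A[3,1] = 2·A[1,3].
So A[1,3] = 8/2 = 4.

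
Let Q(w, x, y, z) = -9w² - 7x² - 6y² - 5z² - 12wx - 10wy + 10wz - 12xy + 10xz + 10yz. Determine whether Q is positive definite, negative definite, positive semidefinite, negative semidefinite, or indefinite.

negative definite

The associated matrix is A = [[-9, -6, -5, 5], [-6, -7, -6, 5], [-5, -6, -6, 5], [5, 5, 5, -5]].
Applying the same elementary operations to the rows and columns of A produces a congruent diagonal matrix with entries -9, -3, -23/27, -15/23.
Counting signs: 4 negative.
Hence Q is negative definite.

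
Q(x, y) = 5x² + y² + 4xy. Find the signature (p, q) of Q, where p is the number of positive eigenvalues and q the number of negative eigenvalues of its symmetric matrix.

(2, 0)

The symmetric matrix is A = [[5, 2], [2, 1]].
Row-reducing A symmetrically gives the diagonal entries 5, 1/5.
Counting signs: 2 positive.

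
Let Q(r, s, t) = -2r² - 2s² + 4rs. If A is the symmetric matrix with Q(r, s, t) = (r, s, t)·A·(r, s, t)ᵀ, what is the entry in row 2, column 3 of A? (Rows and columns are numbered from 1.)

The coefficient of s·t in Q is 0. For a symmetric A this equals A[2,3] + A[3,2] = 2·A[2,3].
So A[2,3] = 0/2 = 0.

0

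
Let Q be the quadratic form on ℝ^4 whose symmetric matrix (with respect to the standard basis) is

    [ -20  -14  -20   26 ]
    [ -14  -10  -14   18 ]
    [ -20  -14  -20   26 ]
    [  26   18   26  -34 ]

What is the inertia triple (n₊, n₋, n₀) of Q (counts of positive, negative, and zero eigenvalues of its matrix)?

Applying the same elementary operations to the rows and columns of A produces a congruent diagonal matrix with entries -20, -1/5, 0, 0.
So there are 2 negative, 2 zero pivots.

(0, 2, 2)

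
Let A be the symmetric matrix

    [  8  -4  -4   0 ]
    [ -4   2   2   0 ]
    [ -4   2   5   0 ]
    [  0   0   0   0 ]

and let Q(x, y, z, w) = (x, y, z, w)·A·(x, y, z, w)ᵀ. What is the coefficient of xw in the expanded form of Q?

The coefficient of xw is A[1,4] + A[4,1] = 2·0 = 0.

0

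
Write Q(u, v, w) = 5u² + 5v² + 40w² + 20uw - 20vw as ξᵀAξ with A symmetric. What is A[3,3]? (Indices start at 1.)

40

The coefficient of w² in Q is 40, and that is exactly A[3,3].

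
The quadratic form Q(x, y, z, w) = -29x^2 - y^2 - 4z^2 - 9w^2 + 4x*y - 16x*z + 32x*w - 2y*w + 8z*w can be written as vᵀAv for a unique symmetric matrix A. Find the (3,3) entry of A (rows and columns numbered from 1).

The coefficient of z^2 in Q is -4, and that is exactly A[3,3].

-4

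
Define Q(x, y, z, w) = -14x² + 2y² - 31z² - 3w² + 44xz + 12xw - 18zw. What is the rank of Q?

4

The symmetric matrix is A = [[-14, 0, 22, 6], [0, 2, 0, 0], [22, 0, -31, -9], [6, 0, -9, -3]].
An LDLᵀ factorisation of A has diagonal entries -14, 2, 25/7, -12/25.
Counting signs: 2 positive, 2 negative.
The rank is the number of nonzero pivots: 4.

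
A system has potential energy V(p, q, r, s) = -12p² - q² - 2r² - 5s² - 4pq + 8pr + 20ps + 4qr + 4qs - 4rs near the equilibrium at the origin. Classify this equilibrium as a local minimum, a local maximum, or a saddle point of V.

The Hessian at the origin is H = [[-24, -4, 8, 20], [-4, -2, 4, 4], [8, 4, -4, -4], [20, 4, -4, -10]].
An LDLᵀ factorisation of H has diagonal entries -24, -4/3, 4, 3.
That gives 2 positive, 2 negative pivots.
H is indefinite, so the origin is a saddle point.

saddle point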